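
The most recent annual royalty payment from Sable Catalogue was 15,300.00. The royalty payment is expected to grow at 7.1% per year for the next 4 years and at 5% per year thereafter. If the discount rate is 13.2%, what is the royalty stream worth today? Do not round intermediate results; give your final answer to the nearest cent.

D_1 = 16386.30000
D_2 = 17549.72730
D_3 = 18795.75794
D_4 = 20130.25675
Terminal value at year 4: TV = D_4×(1+g_2)/(r−g_2) = 21136.76959/0.082 = 257765.48280
P_0 = D_1/(1+r)^1 + D_2/(1+r)^2 + D_3/(1+r)^3 + D_4/(1+r)^4 + TV/(1+r)^4
    = 14475.53004 + 13695.48822 + 12957.48046 + 12259.24168 + 156978.09464 = 210365.83504

210365.84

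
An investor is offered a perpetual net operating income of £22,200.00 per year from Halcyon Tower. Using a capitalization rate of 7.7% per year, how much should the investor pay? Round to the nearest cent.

Level perpetuity: PV = C / r = £22,200.00 / 0.077 = £288,311.69

£288311.69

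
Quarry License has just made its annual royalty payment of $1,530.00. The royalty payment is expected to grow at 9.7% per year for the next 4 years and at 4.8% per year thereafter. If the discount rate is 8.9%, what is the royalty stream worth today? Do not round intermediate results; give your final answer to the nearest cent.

$46503.43

D_1 = 1678.41000
D_2 = 1841.21577
D_3 = 2019.81370
D_4 = 2215.73563
Terminal value at year 4: TV = D_4×(1+g_2)/(r−g_2) = 2322.09094/0.041 = 56636.36436
P_0 = D_1/(1+r)^1 + D_2/(1+r)^2 + D_3/(1+r)^3 + D_4/(1+r)^4 + TV/(1+r)^4
    = 1541.23967 + 1552.56191 + 1563.96732 + 1575.45652 + 40270.20570 = 46503.43112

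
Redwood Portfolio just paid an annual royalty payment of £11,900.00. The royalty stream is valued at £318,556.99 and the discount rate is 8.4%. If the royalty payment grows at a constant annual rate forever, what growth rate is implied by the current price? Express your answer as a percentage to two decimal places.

P = D₀(1+g)/(r−g) ⇒ P(r−g) = D₀(1+g) ⇒ g(P+D₀) = P·r − D₀
g = (P·r − D₀)/(P + D₀) = (£318,556.99×0.084 − £11,900.00) / (£318,556.99 + £11,900.00) = 0.044964

4.50%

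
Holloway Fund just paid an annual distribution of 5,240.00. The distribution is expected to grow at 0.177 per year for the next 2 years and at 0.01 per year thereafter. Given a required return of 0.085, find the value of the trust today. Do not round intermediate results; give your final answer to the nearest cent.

94890.14

D_1 = 6167.48000
D_2 = 7259.12396
Terminal value at year 2: TV = D_2×(1+g_2)/(r−g_2) = 7331.71520/0.075 = 97756.20266
P_0 = D_1/(1+r)^1 + D_2/(1+r)^2 + TV/(1+r)^2
    = 5684.31336 + 6166.30123 + 83039.52317 = 94890.13776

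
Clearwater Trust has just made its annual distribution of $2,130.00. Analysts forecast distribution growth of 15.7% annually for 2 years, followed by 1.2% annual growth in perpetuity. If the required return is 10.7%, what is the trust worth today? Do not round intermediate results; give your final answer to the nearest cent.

$29339.05

D_1 = 2464.41000
D_2 = 2851.32237
Terminal value at year 2: TV = D_2×(1+g_2)/(r−g_2) = 2885.53824/0.095 = 30374.08672
P_0 = D_1/(1+r)^1 + D_2/(1+r)^2 + TV/(1+r)^2
    = 2226.20596 + 2326.75727 + 24786.08797 = 29339.05121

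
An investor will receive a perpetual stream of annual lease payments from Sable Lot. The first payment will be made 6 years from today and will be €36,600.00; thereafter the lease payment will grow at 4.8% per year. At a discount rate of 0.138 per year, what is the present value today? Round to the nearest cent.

€213072.43

Value at end of year 5: C₁ / (r − g) = €36,600.00 / (0.138 − 0.048) = €406,666.6667
Discount to today: PV = €406,666.6667 / (1 + 0.138)^5 = €406,666.6667 / 1.908584 = €213,072.43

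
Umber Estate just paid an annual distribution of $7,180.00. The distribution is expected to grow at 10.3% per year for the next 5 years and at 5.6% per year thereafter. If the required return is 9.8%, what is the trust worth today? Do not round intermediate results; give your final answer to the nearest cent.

$221067.08

D_1 = 7919.54000
D_2 = 8735.25262
D_3 = 9634.98364
D_4 = 10627.38695
D_5 = 11722.00781
Terminal value at year 5: TV = D_5×(1+g_2)/(r−g_2) = 12378.44025/0.042 = 294724.76782
P_0 = D_1/(1+r)^1 + D_2/(1+r)^2 + D_3/(1+r)^3 + D_4/(1+r)^4 + D_5/(1+r)^5 + TV/(1+r)^5
    = 7212.69581 + 7245.54051 + 7278.53477 + 7311.67929 + 7344.97473 + 184673.65032 = 221067.07542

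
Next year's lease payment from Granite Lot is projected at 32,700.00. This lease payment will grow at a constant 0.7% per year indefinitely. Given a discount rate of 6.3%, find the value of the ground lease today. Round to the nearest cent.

583928.57

Growing perpetuity: P = D₁ / (r − g) = 32,700.0000 / (0.063 − 0.007) = 583,928.57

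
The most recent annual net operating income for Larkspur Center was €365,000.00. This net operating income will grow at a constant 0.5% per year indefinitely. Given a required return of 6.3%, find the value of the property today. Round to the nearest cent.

€6324568.97

D₁ = D₀ × (1 + g) = €365,000.00 × 1.005 = €366,825.0000
Growing perpetuity: P = D₁ / (r − g) = €366,825.0000 / (0.063 − 0.005) = €6,324,568.97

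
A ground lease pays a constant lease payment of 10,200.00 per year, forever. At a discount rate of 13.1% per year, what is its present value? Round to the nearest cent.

Level perpetuity: PV = C / r = 10,200.00 / 0.131 = 77,862.60

77862.60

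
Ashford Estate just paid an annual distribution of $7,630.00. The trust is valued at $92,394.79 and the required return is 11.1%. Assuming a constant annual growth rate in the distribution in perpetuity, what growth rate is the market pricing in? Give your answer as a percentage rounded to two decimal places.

2.63%

P = D₀(1+g)/(r−g) ⇒ P(r−g) = D₀(1+g) ⇒ g(P+D₀) = P·r − D₀
g = (P·r − D₀)/(P + D₀) = ($92,394.79×0.111 − $7,630.00) / ($92,394.79 + $7,630.00) = 0.026252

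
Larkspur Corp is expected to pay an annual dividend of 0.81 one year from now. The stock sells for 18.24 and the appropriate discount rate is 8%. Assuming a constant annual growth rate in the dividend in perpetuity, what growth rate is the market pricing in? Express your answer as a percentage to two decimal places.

P = D₁/(r−g) ⇒ g = r − D₁/P = 0.08 − 0.81/18.24 = 0.035592

3.56%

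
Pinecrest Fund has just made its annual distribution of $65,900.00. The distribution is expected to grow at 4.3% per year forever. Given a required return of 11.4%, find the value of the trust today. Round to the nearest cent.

D₁ = D₀ × (1 + g) = $65,900.00 × 1.043 = $68,733.7000
Growing perpetuity: P = D₁ / (r − g) = $68,733.7000 / (0.114 − 0.043) = $968,080.28

$968080.28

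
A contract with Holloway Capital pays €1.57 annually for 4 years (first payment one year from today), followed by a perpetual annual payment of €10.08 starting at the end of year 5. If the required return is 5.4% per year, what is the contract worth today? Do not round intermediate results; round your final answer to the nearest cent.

PV of 4-year annuity: €1.57 × [1 − (1+0.054)^−4] / 0.054 = 5.51580
Perpetuity value at year 4: €10.08 / 0.054 = 186.66667
PV of perpetuity: 186.66667 / (1+0.054)^4 = 151.25312
Total PV = 5.51580 + 151.25312 = 156.76892

€156.77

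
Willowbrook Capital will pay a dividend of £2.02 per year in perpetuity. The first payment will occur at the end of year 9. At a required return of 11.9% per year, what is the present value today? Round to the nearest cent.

£6.91

Value at end of year 8: C / r = £2.02 / 0.119 = £16.9748
Discount to today: PV = £16.9748 / (1 + 0.119)^8 = £16.9748 / 2.458333 = £6.91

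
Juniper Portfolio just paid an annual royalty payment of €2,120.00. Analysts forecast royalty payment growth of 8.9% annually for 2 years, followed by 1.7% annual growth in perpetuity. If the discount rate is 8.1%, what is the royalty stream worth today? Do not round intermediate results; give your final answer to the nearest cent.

D_1 = 2308.68000
D_2 = 2514.15252
Terminal value at year 2: TV = D_2×(1+g_2)/(r−g_2) = 2556.89311/0.064 = 39951.45489
P_0 = D_1/(1+r)^1 + D_2/(1+r)^2 + TV/(1+r)^2
    = 2135.68918 + 2151.49446 + 34188.59169 = 38475.77532

€38475.78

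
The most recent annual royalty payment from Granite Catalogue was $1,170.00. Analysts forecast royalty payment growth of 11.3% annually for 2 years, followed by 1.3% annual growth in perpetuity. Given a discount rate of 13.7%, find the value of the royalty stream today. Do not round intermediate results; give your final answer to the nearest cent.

$11425.33

D_1 = 1302.21000
D_2 = 1449.35973
Terminal value at year 2: TV = D_2×(1+g_2)/(r−g_2) = 1468.20141/0.124 = 11840.33392
P_0 = D_1/(1+r)^1 + D_2/(1+r)^2 + TV/(1+r)^2
    = 1145.30343 + 1121.12816 + 9158.89376 = 11425.32535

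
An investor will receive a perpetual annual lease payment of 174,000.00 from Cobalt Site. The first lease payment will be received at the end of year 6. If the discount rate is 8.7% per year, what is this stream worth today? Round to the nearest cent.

Value at end of year 5: C / r = 174,000.00 / 0.087 = 2,000,000.0000
Discount to today: PV = 2,000,000.0000 / (1 + 0.087)^5 = 2,000,000.0000 / 1.517566 = 1,317,899.45

1317899.45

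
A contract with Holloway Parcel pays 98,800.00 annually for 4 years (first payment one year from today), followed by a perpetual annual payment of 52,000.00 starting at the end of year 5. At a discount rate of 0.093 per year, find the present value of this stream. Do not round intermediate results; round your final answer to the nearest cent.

PV of 4-year annuity: 98,800.00 × [1 − (1+0.093)^−4] / 0.093 = 317987.90145
Perpetuity value at year 4: 52,000.00 / 0.093 = 559139.78495
PV of perpetuity: 559139.78495 / (1+0.093)^4 = 391777.73155
Total PV = 317987.90145 + 391777.73155 = 709765.63300

709765.63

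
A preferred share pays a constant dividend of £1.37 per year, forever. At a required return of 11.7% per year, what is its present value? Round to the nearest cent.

Level perpetuity: PV = C / r = £1.37 / 0.117 = £11.71

£11.71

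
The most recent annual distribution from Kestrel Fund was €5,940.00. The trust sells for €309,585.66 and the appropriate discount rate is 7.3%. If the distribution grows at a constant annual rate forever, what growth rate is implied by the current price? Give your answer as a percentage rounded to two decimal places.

P = D₀(1+g)/(r−g) ⇒ P(r−g) = D₀(1+g) ⇒ g(P+D₀) = P·r − D₀
g = (P·r − D₀)/(P + D₀) = (€309,585.66×0.073 − €5,940.00) / (€309,585.66 + €5,940.00) = 0.052800

5.28%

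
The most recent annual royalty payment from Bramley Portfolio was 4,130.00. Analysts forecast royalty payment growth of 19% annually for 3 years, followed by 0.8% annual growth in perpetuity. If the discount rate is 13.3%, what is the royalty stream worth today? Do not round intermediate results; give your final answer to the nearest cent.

52266.94

D_1 = 4914.70000
D_2 = 5848.49300
D_3 = 6959.70667
Terminal value at year 3: TV = D_3×(1+g_2)/(r−g_2) = 7015.38432/0.125 = 56123.07459
P_0 = D_1/(1+r)^1 + D_2/(1+r)^2 + D_3/(1+r)^3 + TV/(1+r)^3
    = 4337.77582 + 4556.00461 + 4785.21225 + 38587.95162 = 52266.94430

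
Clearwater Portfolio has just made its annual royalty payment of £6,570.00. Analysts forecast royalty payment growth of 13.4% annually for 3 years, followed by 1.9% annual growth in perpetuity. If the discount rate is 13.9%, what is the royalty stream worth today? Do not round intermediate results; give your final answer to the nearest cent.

£74596.20

D_1 = 7450.38000
D_2 = 8448.73092
D_3 = 9580.86086
Terminal value at year 3: TV = D_3×(1+g_2)/(r−g_2) = 9762.89722/0.12 = 81357.47683
P_0 = D_1/(1+r)^1 + D_2/(1+r)^2 + D_3/(1+r)^3 + TV/(1+r)^3
    = 6541.15891 + 6512.44443 + 6483.85600 + 55058.74386 = 74596.20320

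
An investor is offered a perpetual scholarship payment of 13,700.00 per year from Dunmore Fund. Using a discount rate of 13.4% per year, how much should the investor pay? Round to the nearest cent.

Level perpetuity: PV = C / r = 13,700.00 / 0.134 = 102,238.81

102238.81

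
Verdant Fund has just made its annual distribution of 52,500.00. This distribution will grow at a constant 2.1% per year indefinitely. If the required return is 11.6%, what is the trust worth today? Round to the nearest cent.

D₁ = D₀ × (1 + g) = 52,500.00 × 1.021 = 53,602.5000
Growing perpetuity: P = D₁ / (r − g) = 53,602.5000 / (0.116 − 0.021) = 564,236.84

564236.84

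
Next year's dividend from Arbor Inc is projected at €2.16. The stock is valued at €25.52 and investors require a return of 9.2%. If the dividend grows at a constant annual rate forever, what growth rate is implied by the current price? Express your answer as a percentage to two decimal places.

P = D₁/(r−g) ⇒ g = r − D₁/P = 0.092 − €2.16/€25.52 = 0.007361

0.74%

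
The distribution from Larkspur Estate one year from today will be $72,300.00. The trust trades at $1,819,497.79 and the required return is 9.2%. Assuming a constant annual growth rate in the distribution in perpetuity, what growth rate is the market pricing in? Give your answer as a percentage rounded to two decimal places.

5.23%

P = D₁/(r−g) ⇒ g = r − D₁/P = 0.092 − $72,300.00/$1,819,497.79 = 0.052264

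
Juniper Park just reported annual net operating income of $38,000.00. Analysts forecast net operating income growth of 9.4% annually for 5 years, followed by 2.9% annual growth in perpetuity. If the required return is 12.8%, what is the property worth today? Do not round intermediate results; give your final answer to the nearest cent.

D_1 = 41572.00000
D_2 = 45479.76800
D_3 = 49754.86619
D_4 = 54431.82361
D_5 = 59548.41503
Terminal value at year 5: TV = D_5×(1+g_2)/(r−g_2) = 61275.31907/0.099 = 618942.61687
P_0 = D_1/(1+r)^1 + D_2/(1+r)^2 + D_3/(1+r)^3 + D_4/(1+r)^4 + D_5/(1+r)^5 + TV/(1+r)^5
    = 36854.60993 + 35743.74403 + 34666.36167 + 33621.45361 + 32608.04100 + 338926.00189 = 512420.21212

$512420.21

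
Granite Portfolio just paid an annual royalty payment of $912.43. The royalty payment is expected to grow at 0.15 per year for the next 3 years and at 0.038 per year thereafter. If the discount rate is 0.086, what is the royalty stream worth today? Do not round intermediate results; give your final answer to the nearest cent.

D_1 = 1049.29450
D_2 = 1206.68868
D_3 = 1387.69198
Terminal value at year 3: TV = D_3×(1+g_2)/(r−g_2) = 1440.42427/0.048 = 30008.83899
P_0 = D_1/(1+r)^1 + D_2/(1+r)^2 + D_3/(1+r)^3 + TV/(1+r)^3
    = 966.20120 + 1023.14123 + 1083.43685 + 23429.32181 = 26502.10108

$26502.10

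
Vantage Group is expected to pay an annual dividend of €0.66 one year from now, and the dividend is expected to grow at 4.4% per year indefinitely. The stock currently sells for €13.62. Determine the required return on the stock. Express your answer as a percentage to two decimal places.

9.25%

P = D₁/(r − g) ⇒ r = D₁/P + g = €0.6600/€13.62 + 0.044 = 0.048458 + 0.044 = 0.092458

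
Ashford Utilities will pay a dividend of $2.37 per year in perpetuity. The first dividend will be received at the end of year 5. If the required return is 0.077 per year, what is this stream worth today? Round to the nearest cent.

Value at end of year 4: C / r = $2.37 / 0.077 = $30.7792
Discount to today: PV = $30.7792 / (1 + 0.077)^4 = $30.7792 / 1.345435 = $22.88

$22.88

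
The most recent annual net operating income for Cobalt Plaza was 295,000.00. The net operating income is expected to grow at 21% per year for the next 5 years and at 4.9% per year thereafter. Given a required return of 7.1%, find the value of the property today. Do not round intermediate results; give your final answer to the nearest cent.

28050194.90

D_1 = 356950.00000
D_2 = 431909.50000
D_3 = 522610.49500
D_4 = 632358.69895
D_5 = 765154.02573
Terminal value at year 5: TV = D_5×(1+g_2)/(r−g_2) = 802646.57299/0.022 = 36483935.13592
P_0 = D_1/(1+r)^1 + D_2/(1+r)^2 + D_3/(1+r)^3 + D_4/(1+r)^4 + D_5/(1+r)^5 + TV/(1+r)^5
    = 333286.64799 + 376542.33807 + 425411.97858 + 480624.17748 + 543002.10528 + 25891327.65634 = 28050194.90375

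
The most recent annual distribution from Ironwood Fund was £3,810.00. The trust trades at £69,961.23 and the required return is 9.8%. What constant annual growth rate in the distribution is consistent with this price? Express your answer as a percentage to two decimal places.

4.13%

P = D₀(1+g)/(r−g) ⇒ P(r−g) = D₀(1+g) ⇒ g(P+D₀) = P·r − D₀
g = (P·r − D₀)/(P + D₀) = (£69,961.23×0.098 − £3,810.00) / (£69,961.23 + £3,810.00) = 0.041293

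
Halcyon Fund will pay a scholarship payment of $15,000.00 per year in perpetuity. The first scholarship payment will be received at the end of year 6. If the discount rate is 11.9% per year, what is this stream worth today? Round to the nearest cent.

Value at end of year 5: C / r = $15,000.00 / 0.119 = $126,050.4202
Discount to today: PV = $126,050.4202 / (1 + 0.119)^5 = $126,050.4202 / 1.754488 = $71,844.56

$71844.56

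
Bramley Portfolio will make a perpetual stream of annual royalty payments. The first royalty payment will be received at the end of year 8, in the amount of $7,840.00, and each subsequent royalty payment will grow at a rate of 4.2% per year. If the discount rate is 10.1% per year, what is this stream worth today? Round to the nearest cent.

Value at end of year 7: C₁ / (r − g) = $7,840.00 / (0.101 − 0.042) = $132,881.3559
Discount to today: PV = $132,881.3559 / (1 + 0.101)^7 = $132,881.3559 / 1.961152 = $67,756.79

$67756.79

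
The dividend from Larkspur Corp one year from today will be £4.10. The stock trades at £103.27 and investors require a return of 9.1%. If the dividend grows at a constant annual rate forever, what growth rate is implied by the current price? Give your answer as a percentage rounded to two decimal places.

5.13%

P = D₁/(r−g) ⇒ g = r − D₁/P = 0.091 − £4.10/£103.27 = 0.051298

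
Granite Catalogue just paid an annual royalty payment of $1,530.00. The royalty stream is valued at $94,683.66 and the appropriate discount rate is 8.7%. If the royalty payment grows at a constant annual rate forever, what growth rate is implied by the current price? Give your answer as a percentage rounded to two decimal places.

P = D₀(1+g)/(r−g) ⇒ P(r−g) = D₀(1+g) ⇒ g(P+D₀) = P·r − D₀
g = (P·r − D₀)/(P + D₀) = ($94,683.66×0.087 − $1,530.00) / ($94,683.66 + $1,530.00) = 0.069714

6.97%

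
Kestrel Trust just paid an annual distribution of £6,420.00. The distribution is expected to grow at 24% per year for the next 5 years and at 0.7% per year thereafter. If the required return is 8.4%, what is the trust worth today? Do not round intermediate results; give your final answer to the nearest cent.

D_1 = 7960.80000
D_2 = 9871.39200
D_3 = 12240.52608
D_4 = 15178.25234
D_5 = 18821.03290
Terminal value at year 5: TV = D_5×(1+g_2)/(r−g_2) = 18952.78013/0.077 = 246140.00170
P_0 = D_1/(1+r)^1 + D_2/(1+r)^2 + D_3/(1+r)^3 + D_4/(1+r)^4 + D_5/(1+r)^5 + TV/(1+r)^5
    = 7343.91144 + 8400.78430 + 9609.75326 + 10992.70668 + 12574.68292 + 164450.72341 = 213372.56201

£213372.56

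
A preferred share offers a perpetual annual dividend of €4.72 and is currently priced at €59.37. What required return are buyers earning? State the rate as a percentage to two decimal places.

P = C/r ⇒ r = C/P = €4.72/€59.37 = 0.079501

7.95%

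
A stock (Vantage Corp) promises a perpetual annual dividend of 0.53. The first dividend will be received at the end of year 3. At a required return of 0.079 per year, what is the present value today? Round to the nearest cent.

5.76

Value at end of year 2: C / r = 0.53 / 0.079 = 6.7089
Discount to today: PV = 6.7089 / (1 + 0.079)^2 = 6.7089 / 1.164241 = 5.76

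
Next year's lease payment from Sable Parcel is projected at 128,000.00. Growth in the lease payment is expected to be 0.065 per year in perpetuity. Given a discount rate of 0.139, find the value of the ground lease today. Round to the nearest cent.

Growing perpetuity: P = D₁ / (r − g) = 128,000.0000 / (0.139 − 0.065) = 1,729,729.73

1729729.73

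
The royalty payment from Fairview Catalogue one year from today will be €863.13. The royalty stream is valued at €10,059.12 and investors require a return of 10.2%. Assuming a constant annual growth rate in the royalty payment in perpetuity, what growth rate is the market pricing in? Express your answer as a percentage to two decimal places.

1.62%

P = D₁/(r−g) ⇒ g = r − D₁/P = 0.102 − €863.13/€10,059.12 = 0.016194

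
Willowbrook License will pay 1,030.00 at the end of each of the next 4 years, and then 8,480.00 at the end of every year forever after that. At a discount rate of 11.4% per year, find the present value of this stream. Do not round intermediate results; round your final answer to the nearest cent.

PV of 4-year annuity: 1,030.00 × [1 − (1+0.114)^−4] / 0.114 = 3168.41839
Perpetuity value at year 4: 8,480.00 / 0.114 = 74385.96491
PV of perpetuity: 74385.96491 / (1+0.114)^4 = 48300.34553
Total PV = 3168.41839 + 48300.34553 = 51468.76392

51468.76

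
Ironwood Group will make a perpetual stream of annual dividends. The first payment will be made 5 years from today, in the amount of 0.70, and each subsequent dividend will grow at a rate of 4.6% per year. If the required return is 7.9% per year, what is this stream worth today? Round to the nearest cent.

15.65

Value at end of year 4: C₁ / (r − g) = 0.70 / (0.079 − 0.046) = 21.2121
Discount to today: PV = 21.2121 / (1 + 0.079)^4 = 21.2121 / 1.355457 = 15.65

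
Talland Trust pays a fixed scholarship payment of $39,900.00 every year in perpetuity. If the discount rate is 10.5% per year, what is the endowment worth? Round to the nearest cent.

Level perpetuity: PV = C / r = $39,900.00 / 0.105 = $380,000.00

$380000.00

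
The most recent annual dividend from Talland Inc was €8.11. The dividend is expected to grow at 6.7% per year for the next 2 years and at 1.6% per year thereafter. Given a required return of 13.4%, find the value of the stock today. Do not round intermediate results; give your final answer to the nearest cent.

€76.63

D_1 = 8.65337
D_2 = 9.23315
Terminal value at year 2: TV = D_2×(1+g_2)/(r−g_2) = 9.38088/0.118 = 79.49895
P_0 = D_1/(1+r)^1 + D_2/(1+r)^2 + TV/(1+r)^2
    = 7.63084 + 7.17999 + 61.82089 = 76.63172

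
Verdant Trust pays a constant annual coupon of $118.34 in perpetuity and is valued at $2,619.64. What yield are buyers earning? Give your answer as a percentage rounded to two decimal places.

P = C/r ⇒ r = C/P = $118.34/$2,619.64 = 0.045174

4.52%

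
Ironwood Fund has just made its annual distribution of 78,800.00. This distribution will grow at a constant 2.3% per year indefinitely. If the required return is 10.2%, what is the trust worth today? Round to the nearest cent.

1020410.13

D₁ = D₀ × (1 + g) = 78,800.00 × 1.023 = 80,612.4000
Growing perpetuity: P = D₁ / (r − g) = 80,612.4000 / (0.102 − 0.023) = 1,020,410.13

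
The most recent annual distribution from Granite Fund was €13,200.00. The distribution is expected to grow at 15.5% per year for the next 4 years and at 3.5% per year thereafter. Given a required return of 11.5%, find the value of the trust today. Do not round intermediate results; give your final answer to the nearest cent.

D_1 = 15246.00000
D_2 = 17609.13000
D_3 = 20338.54515
D_4 = 23491.01965
Terminal value at year 4: TV = D_4×(1+g_2)/(r−g_2) = 24313.20534/0.08 = 303915.06670
P_0 = D_1/(1+r)^1 + D_2/(1+r)^2 + D_3/(1+r)^3 + D_4/(1+r)^4 + TV/(1+r)^4
    = 13673.54260 + 14164.07328 + 14672.20147 + 15198.55847 + 196631.35020 = 254339.72602

€254339.73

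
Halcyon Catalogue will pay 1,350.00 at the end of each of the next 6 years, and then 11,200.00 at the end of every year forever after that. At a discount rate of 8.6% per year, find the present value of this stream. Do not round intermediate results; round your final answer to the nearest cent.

85514.30

PV of 6-year annuity: 1,350.00 × [1 − (1+0.086)^−6] / 0.086 = 6128.89891
Perpetuity value at year 6: 11,200.00 / 0.086 = 130232.55814
PV of perpetuity: 130232.55814 / (1+0.086)^6 = 79385.39680
Total PV = 6128.89891 + 79385.39680 = 85514.29571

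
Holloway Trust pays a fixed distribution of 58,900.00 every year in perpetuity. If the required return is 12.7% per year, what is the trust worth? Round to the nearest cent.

463779.53

Level perpetuity: PV = C / r = 58,900.00 / 0.127 = 463,779.53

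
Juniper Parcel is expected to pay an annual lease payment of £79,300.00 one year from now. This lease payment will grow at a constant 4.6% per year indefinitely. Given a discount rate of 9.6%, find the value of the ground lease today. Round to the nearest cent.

£1586000.00

Growing perpetuity: P = D₁ / (r − g) = £79,300.0000 / (0.096 − 0.046) = £1,586,000.00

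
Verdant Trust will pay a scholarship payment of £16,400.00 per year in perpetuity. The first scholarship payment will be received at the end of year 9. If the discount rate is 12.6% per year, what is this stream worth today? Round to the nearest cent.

Value at end of year 8: C / r = £16,400.00 / 0.126 = £130,158.7302
Discount to today: PV = £130,158.7302 / (1 + 0.126)^8 = £130,158.7302 / 2.584087 = £50,369.33

£50369.33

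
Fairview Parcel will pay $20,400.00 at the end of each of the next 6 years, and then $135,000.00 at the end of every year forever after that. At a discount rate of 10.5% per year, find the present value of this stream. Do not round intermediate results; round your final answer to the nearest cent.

PV of 6-year annuity: $20,400.00 × [1 − (1+0.105)^−6] / 0.105 = 87560.45951
Perpetuity value at year 6: $135,000.00 / 0.105 = 1285714.28571
PV of perpetuity: 1285714.28571 / (1+0.105)^6 = 706270.06837
Total PV = 87560.45951 + 706270.06837 = 793830.52788

$793830.53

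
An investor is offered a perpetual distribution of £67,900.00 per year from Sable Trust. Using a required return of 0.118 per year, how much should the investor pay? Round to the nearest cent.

Level perpetuity: PV = C / r = £67,900.00 / 0.118 = £575,423.73

£575423.73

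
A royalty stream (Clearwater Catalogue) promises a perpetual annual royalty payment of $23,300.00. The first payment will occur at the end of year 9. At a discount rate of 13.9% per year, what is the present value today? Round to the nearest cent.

Value at end of year 8: C / r = $23,300.00 / 0.139 = $167,625.8993
Discount to today: PV = $167,625.8993 / (1 + 0.139)^8 = $167,625.8993 / 2.832630 = $59,176.78

$59176.78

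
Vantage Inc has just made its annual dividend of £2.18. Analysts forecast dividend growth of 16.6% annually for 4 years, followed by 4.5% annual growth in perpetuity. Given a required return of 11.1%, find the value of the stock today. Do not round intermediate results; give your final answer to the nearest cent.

£51.73

D_1 = 2.54188
D_2 = 2.96383
D_3 = 3.45583
D_4 = 4.02950
Terminal value at year 4: TV = D_4×(1+g_2)/(r−g_2) = 4.21082/0.066 = 63.80035
P_0 = D_1/(1+r)^1 + D_2/(1+r)^2 + D_3/(1+r)^3 + D_4/(1+r)^4 + TV/(1+r)^4
    = 2.28792 + 2.40118 + 2.52005 + 2.64481 + 41.87616 = 51.73013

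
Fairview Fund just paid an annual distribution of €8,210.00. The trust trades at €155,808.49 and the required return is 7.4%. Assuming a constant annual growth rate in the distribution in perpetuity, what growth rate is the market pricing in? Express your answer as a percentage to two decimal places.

2.02%

P = D₀(1+g)/(r−g) ⇒ P(r−g) = D₀(1+g) ⇒ g(P+D₀) = P·r − D₀
g = (P·r − D₀)/(P + D₀) = (€155,808.49×0.074 − €8,210.00) / (€155,808.49 + €8,210.00) = 0.020241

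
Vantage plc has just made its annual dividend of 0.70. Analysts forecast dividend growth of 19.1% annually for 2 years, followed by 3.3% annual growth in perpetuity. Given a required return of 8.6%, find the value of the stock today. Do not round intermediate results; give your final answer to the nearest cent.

D_1 = 0.83370
D_2 = 0.99294
Terminal value at year 2: TV = D_2×(1+g_2)/(r−g_2) = 1.02570/0.053 = 19.35290
P_0 = D_1/(1+r)^1 + D_2/(1+r)^2 + TV/(1+r)^2
    = 0.76768 + 0.84190 + 16.40916 = 18.01874

18.02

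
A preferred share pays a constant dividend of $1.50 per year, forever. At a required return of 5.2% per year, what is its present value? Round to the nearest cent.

Level perpetuity: PV = C / r = $1.50 / 0.052 = $28.85

$28.85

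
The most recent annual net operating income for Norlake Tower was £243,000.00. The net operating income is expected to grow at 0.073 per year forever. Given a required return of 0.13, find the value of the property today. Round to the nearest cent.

D₁ = D₀ × (1 + g) = £243,000.00 × 1.073 = £260,739.0000
Growing perpetuity: P = D₁ / (r − g) = £260,739.0000 / (0.13 − 0.073) = £4,574,368.42

£4574368.42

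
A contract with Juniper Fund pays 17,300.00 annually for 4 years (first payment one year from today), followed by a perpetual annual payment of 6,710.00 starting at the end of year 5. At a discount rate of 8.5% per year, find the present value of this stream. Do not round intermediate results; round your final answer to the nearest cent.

113629.75

PV of 4-year annuity: 17,300.00 × [1 − (1+0.085)^−4] / 0.085 = 56667.82214
Perpetuity value at year 4: 6,710.00 / 0.085 = 78941.17647
PV of perpetuity: 78941.17647 / (1+0.085)^4 = 56961.92291
Total PV = 56667.82214 + 56961.92291 = 113629.74505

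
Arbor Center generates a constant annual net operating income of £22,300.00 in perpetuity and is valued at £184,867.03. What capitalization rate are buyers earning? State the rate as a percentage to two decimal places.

12.06%

P = C/r ⇒ r = C/P = £22,300.00/£184,867.03 = 0.120627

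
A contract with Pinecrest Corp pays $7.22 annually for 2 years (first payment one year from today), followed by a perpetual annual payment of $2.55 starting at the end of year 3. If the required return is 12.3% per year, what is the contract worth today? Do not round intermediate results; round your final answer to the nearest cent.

$28.59

PV of 2-year annuity: $7.22 × [1 − (1+0.123)^−2] / 0.123 = 12.15424
Perpetuity value at year 2: $2.55 / 0.123 = 20.73171
PV of perpetuity: 20.73171 / (1+0.123)^2 = 16.43901
Total PV = 12.15424 + 16.43901 = 28.59324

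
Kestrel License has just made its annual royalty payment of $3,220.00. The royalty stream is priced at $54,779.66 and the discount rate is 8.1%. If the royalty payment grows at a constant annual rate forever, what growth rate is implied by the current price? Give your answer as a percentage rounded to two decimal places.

P = D₀(1+g)/(r−g) ⇒ P(r−g) = D₀(1+g) ⇒ g(P+D₀) = P·r − D₀
g = (P·r − D₀)/(P + D₀) = ($54,779.66×0.081 − $3,220.00) / ($54,779.66 + $3,220.00) = 0.020986

2.10%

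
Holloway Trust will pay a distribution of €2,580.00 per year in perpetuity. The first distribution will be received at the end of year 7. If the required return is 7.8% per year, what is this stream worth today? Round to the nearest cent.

Value at end of year 6: C / r = €2,580.00 / 0.078 = €33,076.9231
Discount to today: PV = €33,076.9231 / (1 + 0.078)^6 = €33,076.9231 / 1.569324 = €21,077.18

€21077.18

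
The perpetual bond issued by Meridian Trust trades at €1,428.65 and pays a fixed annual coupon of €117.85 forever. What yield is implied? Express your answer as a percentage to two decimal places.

P = C/r ⇒ r = C/P = €117.85/€1,428.65 = 0.082490

8.25%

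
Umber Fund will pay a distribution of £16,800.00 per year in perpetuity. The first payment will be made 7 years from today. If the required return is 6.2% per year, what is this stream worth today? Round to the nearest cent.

£188873.27

Value at end of year 6: C / r = £16,800.00 / 0.062 = £270,967.7419
Discount to today: PV = £270,967.7419 / (1 + 0.062)^6 = £270,967.7419 / 1.434654 = £188,873.27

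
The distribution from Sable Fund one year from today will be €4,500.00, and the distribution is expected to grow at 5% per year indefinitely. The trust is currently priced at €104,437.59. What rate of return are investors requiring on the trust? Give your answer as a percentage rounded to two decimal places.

P = D₁/(r − g) ⇒ r = D₁/P + g = €4,500.0000/€104,437.59 + 0.05 = 0.043088 + 0.05 = 0.093088

9.31%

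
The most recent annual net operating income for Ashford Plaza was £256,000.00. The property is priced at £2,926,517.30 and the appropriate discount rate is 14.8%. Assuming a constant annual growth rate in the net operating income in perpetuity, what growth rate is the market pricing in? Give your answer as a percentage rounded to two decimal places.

5.57%

P = D₀(1+g)/(r−g) ⇒ P(r−g) = D₀(1+g) ⇒ g(P+D₀) = P·r − D₀
g = (P·r − D₀)/(P + D₀) = (£2,926,517.30×0.148 − £256,000.00) / (£2,926,517.30 + £256,000.00) = 0.055655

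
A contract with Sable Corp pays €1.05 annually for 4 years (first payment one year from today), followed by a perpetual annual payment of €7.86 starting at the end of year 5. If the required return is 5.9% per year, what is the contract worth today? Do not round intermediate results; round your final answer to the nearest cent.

€109.57

PV of 4-year annuity: €1.05 × [1 − (1+0.059)^−4] / 0.059 = 3.64671
Perpetuity value at year 4: €7.86 / 0.059 = 133.22034
PV of perpetuity: 133.22034 / (1+0.059)^4 = 105.92213
Total PV = 3.64671 + 105.92213 = 109.56883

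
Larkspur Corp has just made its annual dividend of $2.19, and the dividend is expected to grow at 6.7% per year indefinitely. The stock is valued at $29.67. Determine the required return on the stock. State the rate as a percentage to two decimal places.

D₁ = $2.19 × 1.067 = $2.3367
P = D₁/(r − g) ⇒ r = D₁/P + g = $2.3367/$29.67 + 0.067 = 0.078757 + 0.067 = 0.145757

14.58%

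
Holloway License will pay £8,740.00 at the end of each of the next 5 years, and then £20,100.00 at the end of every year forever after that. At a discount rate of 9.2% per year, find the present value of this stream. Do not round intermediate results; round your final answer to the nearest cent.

PV of 5-year annuity: £8,740.00 × [1 − (1+0.092)^−5] / 0.092 = 33819.86747
Perpetuity value at year 5: £20,100.00 / 0.092 = 218478.26087
PV of perpetuity: 218478.26087 / (1+0.092)^5 = 140700.30479
Total PV = 33819.86747 + 140700.30479 = 174520.17226

£174520.17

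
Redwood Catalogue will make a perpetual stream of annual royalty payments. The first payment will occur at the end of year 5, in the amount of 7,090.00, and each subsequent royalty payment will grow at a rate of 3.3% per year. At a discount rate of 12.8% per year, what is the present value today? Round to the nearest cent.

46098.44

Value at end of year 4: C₁ / (r − g) = 7,090.00 / (0.128 − 0.033) = 74,631.5789
Discount to today: PV = 74,631.5789 / (1 + 0.128)^4 = 74,631.5789 / 1.618961 = 46,098.44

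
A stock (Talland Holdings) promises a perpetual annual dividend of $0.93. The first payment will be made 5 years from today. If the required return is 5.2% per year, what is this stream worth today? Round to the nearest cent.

$14.60

Value at end of year 4: C / r = $0.93 / 0.052 = $17.8846
Discount to today: PV = $17.8846 / (1 + 0.052)^4 = $17.8846 / 1.224794 = $14.60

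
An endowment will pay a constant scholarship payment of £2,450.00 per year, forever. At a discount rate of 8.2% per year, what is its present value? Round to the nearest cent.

£29878.05

Level perpetuity: PV = C / r = £2,450.00 / 0.082 = £29,878.05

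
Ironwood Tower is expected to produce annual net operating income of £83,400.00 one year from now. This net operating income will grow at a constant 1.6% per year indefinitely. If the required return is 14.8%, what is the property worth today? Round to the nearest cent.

Growing perpetuity: P = D₁ / (r − g) = £83,400.0000 / (0.148 − 0.016) = £631,818.18

£631818.18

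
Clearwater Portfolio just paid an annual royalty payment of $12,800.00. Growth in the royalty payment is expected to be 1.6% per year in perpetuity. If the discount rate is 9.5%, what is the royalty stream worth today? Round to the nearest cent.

$164617.72

D₁ = D₀ × (1 + g) = $12,800.00 × 1.016 = $13,004.8000
Growing perpetuity: P = D₁ / (r − g) = $13,004.8000 / (0.095 − 0.016) = $164,617.72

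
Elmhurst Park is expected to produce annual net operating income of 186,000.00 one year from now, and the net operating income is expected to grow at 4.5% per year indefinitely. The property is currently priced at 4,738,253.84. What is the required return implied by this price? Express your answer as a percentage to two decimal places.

8.43%

P = D₁/(r − g) ⇒ r = D₁/P + g = 186,000.0000/4,738,253.84 + 0.045 = 0.039255 + 0.045 = 0.084255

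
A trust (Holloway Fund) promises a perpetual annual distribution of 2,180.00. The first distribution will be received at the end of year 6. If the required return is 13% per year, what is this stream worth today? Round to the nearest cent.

Value at end of year 5: C / r = 2,180.00 / 0.13 = 16,769.2308
Discount to today: PV = 16,769.2308 / (1 + 0.13)^5 = 16,769.2308 / 1.842435 = 9,101.67

9101.67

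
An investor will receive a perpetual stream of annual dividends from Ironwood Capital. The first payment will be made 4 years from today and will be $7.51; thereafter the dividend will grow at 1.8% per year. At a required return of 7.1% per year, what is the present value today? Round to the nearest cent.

$115.34

Value at end of year 3: C₁ / (r − g) = $7.51 / (0.071 − 0.018) = $141.6981
Discount to today: PV = $141.6981 / (1 + 0.071)^3 = $141.6981 / 1.228481 = $115.34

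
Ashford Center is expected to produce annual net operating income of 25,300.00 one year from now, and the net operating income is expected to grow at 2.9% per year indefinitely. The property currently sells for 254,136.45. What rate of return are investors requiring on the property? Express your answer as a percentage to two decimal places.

12.86%

P = D₁/(r − g) ⇒ r = D₁/P + g = 25,300.0000/254,136.45 + 0.029 = 0.099553 + 0.029 = 0.128553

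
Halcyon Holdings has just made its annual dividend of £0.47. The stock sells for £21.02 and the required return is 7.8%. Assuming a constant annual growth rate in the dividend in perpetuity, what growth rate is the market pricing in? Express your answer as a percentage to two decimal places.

5.44%

P = D₀(1+g)/(r−g) ⇒ P(r−g) = D₀(1+g) ⇒ g(P+D₀) = P·r − D₀
g = (P·r − D₀)/(P + D₀) = (£21.02×0.078 − £0.47) / (£21.02 + £0.47) = 0.054423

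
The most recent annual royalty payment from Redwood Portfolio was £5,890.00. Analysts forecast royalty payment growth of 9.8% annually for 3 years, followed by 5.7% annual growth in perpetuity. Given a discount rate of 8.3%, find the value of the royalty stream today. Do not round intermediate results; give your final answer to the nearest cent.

D_1 = 6467.22000
D_2 = 7101.00756
D_3 = 7796.90630
Terminal value at year 3: TV = D_3×(1+g_2)/(r−g_2) = 8241.32996/0.026 = 316974.22923
P_0 = D_1/(1+r)^1 + D_2/(1+r)^2 + D_3/(1+r)^3 + TV/(1+r)^3
    = 5971.57895 + 6054.28780 + 6138.14220 + 249539.08862 = 267703.09756

£267703.10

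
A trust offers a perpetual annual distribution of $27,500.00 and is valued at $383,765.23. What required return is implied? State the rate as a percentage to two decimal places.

7.17%

P = C/r ⇒ r = C/P = $27,500.00/$383,765.23 = 0.071658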